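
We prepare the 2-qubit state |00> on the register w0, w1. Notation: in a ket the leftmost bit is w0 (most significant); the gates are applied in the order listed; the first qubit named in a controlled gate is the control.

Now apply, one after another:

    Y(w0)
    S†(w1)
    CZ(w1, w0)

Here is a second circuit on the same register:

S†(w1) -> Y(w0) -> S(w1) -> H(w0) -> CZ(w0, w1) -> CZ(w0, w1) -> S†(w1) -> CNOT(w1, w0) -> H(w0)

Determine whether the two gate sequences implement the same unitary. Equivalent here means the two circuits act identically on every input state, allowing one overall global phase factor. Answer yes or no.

Yes — the two circuits implement the same unitary up to a global phase.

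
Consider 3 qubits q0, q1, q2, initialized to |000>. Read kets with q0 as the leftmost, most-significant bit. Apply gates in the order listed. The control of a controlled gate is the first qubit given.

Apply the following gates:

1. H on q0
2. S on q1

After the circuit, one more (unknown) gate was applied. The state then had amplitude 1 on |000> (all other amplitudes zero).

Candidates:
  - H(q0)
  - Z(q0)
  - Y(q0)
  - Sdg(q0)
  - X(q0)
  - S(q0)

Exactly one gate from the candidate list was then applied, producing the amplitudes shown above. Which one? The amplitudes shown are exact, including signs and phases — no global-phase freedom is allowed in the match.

It was H(q0) that produced the state shown.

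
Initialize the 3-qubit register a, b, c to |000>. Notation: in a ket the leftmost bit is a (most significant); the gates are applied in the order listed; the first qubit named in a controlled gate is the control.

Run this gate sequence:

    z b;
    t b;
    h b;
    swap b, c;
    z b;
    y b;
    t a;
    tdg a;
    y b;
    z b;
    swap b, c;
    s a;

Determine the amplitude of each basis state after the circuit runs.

After the circuit, the state carries amplitude sqrt(2)/2 on |000>, sqrt(2)/2 on |010>, and 0 on every other basis state.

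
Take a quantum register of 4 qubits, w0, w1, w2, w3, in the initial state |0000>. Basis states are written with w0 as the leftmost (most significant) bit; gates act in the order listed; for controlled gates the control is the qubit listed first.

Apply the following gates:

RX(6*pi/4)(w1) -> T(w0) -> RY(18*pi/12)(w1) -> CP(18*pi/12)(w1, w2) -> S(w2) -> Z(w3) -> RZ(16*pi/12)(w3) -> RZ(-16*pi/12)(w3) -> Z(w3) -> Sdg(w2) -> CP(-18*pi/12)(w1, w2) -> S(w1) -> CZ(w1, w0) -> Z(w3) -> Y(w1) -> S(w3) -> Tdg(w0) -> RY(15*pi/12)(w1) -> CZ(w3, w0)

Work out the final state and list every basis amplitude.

The final amplitudes are (1 - I)*(sqrt(2 - sqrt(2)) + sqrt(sqrt(2) + 2))/4 on |0000>, (1 - I)*(-sqrt(sqrt(2) + 2) + sqrt(2 - sqrt(2)))/4 on |0100>, and 0 on every other basis state. Key observation: the block from step 4 through step 11 cancels to the identity and can be dropped.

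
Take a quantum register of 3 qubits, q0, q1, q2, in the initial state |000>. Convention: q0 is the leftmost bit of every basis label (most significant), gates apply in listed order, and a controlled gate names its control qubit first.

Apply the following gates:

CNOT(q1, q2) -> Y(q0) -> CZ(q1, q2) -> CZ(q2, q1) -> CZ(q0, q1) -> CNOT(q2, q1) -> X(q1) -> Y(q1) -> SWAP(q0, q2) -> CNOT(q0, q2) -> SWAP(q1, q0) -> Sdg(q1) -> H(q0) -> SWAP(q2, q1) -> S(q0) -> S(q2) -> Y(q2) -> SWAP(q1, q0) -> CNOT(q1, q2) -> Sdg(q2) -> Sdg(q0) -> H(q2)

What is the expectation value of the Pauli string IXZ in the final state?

The observable IXZ averages to -1.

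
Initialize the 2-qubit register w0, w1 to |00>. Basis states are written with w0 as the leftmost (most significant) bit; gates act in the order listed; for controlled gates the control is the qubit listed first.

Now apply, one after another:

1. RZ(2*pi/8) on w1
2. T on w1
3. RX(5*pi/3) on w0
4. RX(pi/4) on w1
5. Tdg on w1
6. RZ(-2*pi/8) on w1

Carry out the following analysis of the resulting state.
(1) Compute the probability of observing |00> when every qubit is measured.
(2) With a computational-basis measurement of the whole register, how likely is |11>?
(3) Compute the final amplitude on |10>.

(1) A full measurement returns |00> with probability 3*sqrt(2)/16 + 3/8.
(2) Outcome |11> occurs with probability 1/8 - sqrt(2)/16.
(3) The final state's coefficient on |10> equals -I*sqrt(sqrt(2) + 2)/4.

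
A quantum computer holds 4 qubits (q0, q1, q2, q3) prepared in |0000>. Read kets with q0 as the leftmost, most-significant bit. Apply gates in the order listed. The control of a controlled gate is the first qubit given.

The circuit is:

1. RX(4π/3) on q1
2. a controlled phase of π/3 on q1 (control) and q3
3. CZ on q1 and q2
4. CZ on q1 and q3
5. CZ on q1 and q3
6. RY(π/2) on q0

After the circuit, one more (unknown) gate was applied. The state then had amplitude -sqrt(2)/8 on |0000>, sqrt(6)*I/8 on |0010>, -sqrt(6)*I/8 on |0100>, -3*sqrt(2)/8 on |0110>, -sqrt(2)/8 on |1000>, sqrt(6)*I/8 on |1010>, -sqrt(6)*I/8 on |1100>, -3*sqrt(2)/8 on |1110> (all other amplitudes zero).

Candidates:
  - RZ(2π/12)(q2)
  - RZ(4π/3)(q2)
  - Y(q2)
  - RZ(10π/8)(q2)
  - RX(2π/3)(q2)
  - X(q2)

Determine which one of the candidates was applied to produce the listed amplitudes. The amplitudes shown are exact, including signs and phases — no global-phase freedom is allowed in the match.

The unique candidate consistent with the amplitudes is RX(2π/3)(q2). Key observation: steps 4-5 multiply out to the identity, so the circuit reduces to the remaining gates.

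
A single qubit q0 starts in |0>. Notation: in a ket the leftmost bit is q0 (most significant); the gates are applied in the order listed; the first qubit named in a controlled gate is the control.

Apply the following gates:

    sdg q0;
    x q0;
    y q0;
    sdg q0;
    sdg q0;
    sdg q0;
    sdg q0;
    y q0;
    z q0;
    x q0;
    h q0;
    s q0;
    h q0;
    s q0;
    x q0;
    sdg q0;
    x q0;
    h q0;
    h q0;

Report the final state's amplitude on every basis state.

The resulting statevector has amplitude -1/2 + I/2 on |0>, -1/2 - I/2 on |1>.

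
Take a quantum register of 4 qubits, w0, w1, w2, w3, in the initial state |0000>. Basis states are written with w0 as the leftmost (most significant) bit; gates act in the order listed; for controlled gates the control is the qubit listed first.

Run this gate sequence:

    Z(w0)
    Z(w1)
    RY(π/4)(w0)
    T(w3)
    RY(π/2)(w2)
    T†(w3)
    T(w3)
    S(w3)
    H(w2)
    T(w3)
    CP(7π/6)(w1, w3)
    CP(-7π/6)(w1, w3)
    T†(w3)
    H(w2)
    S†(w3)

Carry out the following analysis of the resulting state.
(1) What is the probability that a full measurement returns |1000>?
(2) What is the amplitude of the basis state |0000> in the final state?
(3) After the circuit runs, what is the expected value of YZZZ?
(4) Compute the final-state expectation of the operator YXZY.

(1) Outcome |1000> occurs with probability 1/4 - sqrt(2)/8. Key observation: steps 8-15 multiply out to the identity, so the circuit reduces to the remaining gates.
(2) The final state's coefficient on |0000> equals sqrt(2*sqrt(2) + 4)/4.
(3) The observable YZZZ averages to 0.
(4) The expectation value of YXZY is 0.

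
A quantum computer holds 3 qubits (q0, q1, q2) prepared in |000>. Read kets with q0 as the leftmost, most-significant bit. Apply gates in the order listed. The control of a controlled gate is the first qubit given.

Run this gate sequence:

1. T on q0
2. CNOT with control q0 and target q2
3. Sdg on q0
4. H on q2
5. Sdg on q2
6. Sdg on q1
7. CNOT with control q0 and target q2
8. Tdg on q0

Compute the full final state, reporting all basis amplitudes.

The resulting statevector has amplitude sqrt(2)/2 on |000>, -sqrt(2)*I/2 on |001>, and 0 on every other basis state.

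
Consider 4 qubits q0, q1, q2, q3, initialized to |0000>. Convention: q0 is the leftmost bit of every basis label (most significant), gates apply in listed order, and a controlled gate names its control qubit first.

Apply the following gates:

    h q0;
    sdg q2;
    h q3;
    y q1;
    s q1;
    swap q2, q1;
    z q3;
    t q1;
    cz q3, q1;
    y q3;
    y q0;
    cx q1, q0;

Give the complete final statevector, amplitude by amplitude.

The resulting statevector has amplitude -1/2 on |0010>, -1/2 on |0011>, 1/2 on |1010>, 1/2 on |1011>, and 0 on every other basis state.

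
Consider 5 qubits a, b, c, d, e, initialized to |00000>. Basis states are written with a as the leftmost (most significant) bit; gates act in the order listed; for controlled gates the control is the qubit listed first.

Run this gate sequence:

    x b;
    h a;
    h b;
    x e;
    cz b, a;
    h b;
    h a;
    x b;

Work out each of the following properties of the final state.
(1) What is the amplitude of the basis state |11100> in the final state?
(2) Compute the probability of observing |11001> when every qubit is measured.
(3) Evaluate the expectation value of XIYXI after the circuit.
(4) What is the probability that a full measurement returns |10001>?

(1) The final state's coefficient on |11100> equals 0.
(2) The probability of measuring |11001> is 1/4.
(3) The observable XIYXI averages to 0.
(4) Outcome |10001> occurs with probability 1/4.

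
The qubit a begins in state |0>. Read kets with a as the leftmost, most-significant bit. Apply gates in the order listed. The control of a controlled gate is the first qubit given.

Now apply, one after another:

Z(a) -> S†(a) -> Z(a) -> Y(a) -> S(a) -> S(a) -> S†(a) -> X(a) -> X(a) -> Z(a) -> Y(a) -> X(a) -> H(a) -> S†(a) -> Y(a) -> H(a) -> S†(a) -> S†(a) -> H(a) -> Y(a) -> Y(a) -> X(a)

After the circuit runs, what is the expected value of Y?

The expectation value of Y is 1.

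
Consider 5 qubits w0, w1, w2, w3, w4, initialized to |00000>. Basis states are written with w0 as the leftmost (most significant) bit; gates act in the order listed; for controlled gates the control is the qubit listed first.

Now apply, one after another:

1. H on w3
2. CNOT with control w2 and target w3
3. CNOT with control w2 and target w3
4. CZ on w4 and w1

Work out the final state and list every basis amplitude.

The resulting statevector has amplitude sqrt(2)/2 on |00000>, sqrt(2)/2 on |00010>, and 0 on every other basis state. Key observation: gates 2-3 undo each other exactly, leaving only the rest of the circuit to track.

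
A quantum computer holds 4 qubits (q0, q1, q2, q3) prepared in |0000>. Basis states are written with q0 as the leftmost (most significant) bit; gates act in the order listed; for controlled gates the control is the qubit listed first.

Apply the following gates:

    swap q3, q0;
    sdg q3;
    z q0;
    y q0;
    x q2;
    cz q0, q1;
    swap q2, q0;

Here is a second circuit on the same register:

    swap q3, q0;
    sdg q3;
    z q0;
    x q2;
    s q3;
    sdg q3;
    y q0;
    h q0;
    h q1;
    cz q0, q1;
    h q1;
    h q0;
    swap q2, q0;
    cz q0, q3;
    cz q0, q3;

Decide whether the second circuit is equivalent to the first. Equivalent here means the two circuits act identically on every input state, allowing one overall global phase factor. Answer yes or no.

No — the two circuits implement different unitaries, even allowing a global phase.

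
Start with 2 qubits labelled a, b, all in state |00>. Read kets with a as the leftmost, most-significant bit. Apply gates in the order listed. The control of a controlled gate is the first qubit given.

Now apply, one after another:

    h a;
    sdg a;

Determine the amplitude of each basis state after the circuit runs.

The resulting statevector has amplitude sqrt(2)/2 on |00>, 0 on |01>, -sqrt(2)*I/2 on |10>, 0 on |11>.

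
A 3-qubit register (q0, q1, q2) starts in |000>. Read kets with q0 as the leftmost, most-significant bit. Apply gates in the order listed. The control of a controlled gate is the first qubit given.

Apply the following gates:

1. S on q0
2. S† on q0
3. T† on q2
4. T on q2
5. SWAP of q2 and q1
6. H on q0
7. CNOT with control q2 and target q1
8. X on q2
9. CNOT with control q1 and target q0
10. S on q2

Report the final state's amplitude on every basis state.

The final amplitudes are sqrt(2)*I/2 on |001>, sqrt(2)*I/2 on |101>, and 0 on every other basis state.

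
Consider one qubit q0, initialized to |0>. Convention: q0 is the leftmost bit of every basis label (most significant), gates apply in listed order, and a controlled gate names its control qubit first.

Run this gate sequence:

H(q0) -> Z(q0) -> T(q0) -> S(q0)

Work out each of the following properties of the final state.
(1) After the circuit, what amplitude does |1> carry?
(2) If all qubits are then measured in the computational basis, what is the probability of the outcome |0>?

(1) The amplitude on |1> is -sqrt(2)*exp(3*I*pi/4)/2.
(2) The probability of measuring |0> is 1/2.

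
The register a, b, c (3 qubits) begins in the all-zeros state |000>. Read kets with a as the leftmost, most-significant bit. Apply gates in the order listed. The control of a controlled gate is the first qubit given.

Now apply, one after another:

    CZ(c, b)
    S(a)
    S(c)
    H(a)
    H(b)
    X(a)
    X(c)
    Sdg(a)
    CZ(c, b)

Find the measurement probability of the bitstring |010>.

The probability of measuring |010> is 0.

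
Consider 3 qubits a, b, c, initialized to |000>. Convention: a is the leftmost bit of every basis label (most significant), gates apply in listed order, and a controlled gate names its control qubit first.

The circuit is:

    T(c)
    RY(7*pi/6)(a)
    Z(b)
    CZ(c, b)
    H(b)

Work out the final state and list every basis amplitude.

The final amplitudes are 1/4 - sqrt(3)/4 on |000>, 0 on |001>, 1/4 - sqrt(3)/4 on |010>, 0 on |011>, 1/4 + sqrt(3)/4 on |100>, 0 on |101>, 1/4 + sqrt(3)/4 on |110>, 0 on |111>.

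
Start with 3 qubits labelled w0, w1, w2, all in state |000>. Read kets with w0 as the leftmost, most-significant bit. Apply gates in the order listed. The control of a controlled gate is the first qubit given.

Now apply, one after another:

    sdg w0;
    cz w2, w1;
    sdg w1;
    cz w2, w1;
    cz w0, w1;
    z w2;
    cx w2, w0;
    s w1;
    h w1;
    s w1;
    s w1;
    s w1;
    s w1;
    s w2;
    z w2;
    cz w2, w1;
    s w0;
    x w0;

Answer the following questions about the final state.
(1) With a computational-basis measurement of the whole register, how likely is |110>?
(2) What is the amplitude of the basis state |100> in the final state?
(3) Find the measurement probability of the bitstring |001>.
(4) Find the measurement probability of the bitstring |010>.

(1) Outcome |110> occurs with probability 1/2. Key observation: steps 10-13 multiply out to the identity, so the circuit reduces to the remaining gates.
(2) |100> carries amplitude sqrt(2)/2 in the final state.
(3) A full measurement returns |001> with probability 0.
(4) The probability of measuring |010> is 0.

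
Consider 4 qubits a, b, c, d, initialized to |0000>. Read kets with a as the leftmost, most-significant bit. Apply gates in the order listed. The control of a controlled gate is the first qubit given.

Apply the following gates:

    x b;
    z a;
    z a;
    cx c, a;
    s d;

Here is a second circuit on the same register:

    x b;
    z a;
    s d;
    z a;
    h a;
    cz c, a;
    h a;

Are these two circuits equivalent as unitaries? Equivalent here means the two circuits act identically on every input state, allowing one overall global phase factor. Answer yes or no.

Yes, they are equivalent — the unitaries differ by at most a global phase.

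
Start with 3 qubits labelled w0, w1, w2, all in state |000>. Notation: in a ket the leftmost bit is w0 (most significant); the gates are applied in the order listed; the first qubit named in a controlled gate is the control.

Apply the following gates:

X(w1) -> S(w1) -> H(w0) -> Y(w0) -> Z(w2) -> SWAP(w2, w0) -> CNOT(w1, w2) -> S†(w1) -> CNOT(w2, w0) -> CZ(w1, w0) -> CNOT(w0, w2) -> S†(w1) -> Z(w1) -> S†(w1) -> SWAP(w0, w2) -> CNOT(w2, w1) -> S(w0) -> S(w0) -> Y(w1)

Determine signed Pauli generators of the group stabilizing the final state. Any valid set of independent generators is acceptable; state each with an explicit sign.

One valid set of independent stabilizer generators is -IXX, +ZII, +IZZ (any independent generating set of the same group is equally correct).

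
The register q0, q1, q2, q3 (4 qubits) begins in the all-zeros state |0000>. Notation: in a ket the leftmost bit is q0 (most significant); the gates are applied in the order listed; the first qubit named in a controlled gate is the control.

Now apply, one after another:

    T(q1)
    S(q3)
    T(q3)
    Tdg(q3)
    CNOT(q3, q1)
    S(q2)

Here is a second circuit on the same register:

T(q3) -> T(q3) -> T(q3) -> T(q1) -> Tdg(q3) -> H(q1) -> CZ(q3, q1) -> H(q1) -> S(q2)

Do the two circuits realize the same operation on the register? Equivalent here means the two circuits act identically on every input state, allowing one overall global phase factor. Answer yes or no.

Yes: on every input state the two circuits agree up to one overall phase factor.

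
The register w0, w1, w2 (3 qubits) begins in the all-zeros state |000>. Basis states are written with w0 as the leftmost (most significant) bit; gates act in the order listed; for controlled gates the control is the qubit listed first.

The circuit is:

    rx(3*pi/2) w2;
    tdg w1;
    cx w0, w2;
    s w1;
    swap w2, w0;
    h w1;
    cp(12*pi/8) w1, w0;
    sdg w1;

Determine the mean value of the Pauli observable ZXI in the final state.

The observable ZXI averages to 1/2.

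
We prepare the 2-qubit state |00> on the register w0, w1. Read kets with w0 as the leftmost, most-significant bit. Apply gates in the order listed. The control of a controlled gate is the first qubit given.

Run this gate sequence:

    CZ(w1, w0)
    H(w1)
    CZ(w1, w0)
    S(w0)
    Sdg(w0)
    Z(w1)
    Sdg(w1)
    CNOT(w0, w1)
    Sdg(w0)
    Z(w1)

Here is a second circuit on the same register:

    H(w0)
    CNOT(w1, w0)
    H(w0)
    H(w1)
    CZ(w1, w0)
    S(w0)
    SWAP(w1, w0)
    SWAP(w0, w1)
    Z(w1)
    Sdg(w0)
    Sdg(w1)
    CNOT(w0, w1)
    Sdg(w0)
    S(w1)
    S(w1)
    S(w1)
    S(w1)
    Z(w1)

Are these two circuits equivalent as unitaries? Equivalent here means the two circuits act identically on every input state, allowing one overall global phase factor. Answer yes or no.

Yes, they are equivalent — the unitaries differ by at most a global phase.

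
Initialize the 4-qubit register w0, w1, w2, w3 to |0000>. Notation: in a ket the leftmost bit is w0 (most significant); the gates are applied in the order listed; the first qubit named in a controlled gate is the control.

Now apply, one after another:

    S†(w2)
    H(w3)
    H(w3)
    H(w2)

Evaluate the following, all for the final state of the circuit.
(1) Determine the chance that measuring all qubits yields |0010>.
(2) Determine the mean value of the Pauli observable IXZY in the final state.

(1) Outcome |0010> occurs with probability 1/2.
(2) In the final state, IXZY has expectation 0.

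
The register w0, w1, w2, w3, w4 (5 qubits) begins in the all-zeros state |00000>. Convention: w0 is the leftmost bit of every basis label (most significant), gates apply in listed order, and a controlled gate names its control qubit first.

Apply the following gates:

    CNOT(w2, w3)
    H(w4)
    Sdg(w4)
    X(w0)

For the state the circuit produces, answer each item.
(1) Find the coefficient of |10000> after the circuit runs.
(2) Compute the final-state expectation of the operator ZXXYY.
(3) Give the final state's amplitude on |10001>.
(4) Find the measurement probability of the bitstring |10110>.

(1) The final state's coefficient on |10000> equals sqrt(2)/2.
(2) The observable ZXXYY averages to 0.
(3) The amplitude on |10001> is -sqrt(2)*I/2.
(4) The probability of measuring |10110> is 0.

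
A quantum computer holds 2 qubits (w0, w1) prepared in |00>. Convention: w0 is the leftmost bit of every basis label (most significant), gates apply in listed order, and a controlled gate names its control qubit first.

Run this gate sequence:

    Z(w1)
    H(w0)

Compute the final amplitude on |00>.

The amplitude on |00> is sqrt(2)/2.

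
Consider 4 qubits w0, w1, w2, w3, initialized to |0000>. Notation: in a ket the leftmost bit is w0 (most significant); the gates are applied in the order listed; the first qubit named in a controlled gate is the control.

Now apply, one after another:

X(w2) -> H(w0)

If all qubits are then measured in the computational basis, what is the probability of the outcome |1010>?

The probability of measuring |1010> is 1/2.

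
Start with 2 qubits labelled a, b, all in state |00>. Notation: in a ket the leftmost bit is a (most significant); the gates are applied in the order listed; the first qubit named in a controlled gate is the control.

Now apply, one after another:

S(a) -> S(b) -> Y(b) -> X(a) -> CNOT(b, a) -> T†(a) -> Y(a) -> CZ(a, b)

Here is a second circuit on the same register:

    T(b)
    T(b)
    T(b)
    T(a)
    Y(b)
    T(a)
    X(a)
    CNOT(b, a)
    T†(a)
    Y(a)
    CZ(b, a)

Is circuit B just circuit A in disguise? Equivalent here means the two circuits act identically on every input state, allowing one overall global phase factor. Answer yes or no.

No, they are not equivalent — no single phase factor reconciles the two unitaries.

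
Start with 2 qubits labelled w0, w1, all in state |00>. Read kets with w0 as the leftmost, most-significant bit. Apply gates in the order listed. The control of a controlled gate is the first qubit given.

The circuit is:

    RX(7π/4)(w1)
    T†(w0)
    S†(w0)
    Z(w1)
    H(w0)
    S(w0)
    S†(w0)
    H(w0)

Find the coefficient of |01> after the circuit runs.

The amplitude on |01> is I*sqrt(2 - sqrt(2))/2. Key observation: steps 5-8 multiply out to the identity, so the circuit reduces to the remaining gates.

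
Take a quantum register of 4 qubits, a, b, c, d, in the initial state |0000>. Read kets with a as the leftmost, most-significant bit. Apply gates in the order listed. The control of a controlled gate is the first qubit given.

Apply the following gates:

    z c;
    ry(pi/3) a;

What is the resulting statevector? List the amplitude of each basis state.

The final amplitudes are sqrt(3)/2 on |0000>, 1/2 on |1000>, and 0 on every other basis state.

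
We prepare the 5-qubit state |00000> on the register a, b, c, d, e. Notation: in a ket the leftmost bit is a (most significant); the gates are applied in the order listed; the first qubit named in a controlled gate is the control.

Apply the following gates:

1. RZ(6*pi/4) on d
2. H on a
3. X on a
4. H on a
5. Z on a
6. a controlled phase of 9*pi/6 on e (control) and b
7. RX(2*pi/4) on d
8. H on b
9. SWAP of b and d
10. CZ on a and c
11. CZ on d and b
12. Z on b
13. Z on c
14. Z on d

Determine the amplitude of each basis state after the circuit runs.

The resulting statevector has amplitude -exp(I*pi/4)/2 on |00000>, exp(I*pi/4)/2 on |00010>, -exp(3*I*pi/4)/2 on |01000>, -exp(3*I*pi/4)/2 on |01010>, and 0 on every other basis state.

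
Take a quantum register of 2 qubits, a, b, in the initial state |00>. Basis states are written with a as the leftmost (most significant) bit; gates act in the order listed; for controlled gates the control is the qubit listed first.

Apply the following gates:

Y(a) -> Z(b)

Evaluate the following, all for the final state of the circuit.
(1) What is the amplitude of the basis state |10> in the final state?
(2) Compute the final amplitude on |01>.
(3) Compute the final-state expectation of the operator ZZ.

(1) |10> carries amplitude I in the final state.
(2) The amplitude on |01> is 0.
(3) The expectation value of ZZ is -1.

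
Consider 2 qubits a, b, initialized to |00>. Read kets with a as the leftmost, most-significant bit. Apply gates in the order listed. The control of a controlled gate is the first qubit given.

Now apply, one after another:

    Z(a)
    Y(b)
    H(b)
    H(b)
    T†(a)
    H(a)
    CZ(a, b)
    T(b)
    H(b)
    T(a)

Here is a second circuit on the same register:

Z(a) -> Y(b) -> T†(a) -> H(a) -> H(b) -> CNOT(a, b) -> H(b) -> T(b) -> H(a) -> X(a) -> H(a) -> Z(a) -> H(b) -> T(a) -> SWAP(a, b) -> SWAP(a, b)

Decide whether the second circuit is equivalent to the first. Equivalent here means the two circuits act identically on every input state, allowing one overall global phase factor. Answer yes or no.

Yes: on every input state the two circuits agree up to one overall phase factor.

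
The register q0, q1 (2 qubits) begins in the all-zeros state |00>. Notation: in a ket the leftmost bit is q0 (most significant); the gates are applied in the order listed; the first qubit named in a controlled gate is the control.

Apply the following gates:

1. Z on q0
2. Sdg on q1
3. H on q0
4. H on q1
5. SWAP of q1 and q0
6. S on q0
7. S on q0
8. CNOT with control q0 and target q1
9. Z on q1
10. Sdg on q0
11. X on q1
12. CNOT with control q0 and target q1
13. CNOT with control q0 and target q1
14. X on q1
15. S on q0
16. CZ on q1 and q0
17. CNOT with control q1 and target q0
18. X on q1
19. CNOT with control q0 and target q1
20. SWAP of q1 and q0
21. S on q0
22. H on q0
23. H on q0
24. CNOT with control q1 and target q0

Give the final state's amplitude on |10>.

The final state's coefficient on |10> equals I/2. Key observation: the block from step 10 through step 15 cancels to the identity and can be dropped.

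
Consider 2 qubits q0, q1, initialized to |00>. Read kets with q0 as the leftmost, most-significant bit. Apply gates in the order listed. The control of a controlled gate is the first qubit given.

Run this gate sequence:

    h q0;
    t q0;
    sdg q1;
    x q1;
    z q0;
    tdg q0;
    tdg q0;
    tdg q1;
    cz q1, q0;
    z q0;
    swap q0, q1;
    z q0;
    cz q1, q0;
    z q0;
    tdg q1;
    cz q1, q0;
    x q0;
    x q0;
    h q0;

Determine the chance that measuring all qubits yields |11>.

Outcome |11> occurs with probability 1/4.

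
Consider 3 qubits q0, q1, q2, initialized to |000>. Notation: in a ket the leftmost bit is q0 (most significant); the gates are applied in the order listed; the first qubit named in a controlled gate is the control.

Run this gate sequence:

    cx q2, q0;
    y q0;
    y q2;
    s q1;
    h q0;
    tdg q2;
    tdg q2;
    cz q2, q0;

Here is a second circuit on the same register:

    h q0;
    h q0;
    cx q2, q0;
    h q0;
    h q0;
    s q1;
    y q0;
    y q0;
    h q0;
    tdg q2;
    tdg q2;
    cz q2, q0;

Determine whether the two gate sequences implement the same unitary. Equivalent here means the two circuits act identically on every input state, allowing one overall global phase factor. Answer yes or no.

No — the two circuits implement different unitaries, even allowing a global phase.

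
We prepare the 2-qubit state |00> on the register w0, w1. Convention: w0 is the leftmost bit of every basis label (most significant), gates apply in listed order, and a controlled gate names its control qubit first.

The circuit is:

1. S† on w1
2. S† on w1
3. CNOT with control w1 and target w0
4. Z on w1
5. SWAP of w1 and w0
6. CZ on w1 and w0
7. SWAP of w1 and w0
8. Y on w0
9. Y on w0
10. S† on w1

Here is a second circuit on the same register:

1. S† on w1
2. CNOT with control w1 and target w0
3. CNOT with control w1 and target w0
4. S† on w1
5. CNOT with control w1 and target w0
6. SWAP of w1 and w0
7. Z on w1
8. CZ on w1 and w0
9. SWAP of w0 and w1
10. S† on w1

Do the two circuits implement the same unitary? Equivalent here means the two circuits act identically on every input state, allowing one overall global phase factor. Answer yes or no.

No: there is an input state on which the two circuits produce genuinely different outputs (not merely differing by a phase).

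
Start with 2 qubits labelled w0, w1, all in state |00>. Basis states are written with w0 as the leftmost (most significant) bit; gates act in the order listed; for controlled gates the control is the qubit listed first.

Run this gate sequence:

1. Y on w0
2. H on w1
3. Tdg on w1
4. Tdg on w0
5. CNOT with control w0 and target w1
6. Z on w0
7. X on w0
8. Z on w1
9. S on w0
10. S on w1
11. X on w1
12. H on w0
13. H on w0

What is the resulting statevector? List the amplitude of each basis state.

The final amplitudes are sqrt(2)*exp(3*I*pi/4)/2 on |00>, -sqrt(2)/2 on |01>, 0 on |10>, 0 on |11>.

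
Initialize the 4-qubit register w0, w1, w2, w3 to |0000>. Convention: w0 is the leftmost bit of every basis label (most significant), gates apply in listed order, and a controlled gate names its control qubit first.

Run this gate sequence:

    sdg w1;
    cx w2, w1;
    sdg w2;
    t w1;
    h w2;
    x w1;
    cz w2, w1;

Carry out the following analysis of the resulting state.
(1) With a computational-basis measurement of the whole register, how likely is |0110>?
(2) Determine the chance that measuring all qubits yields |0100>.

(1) The probability of measuring |0110> is 1/2.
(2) Outcome |0100> occurs with probability 1/2.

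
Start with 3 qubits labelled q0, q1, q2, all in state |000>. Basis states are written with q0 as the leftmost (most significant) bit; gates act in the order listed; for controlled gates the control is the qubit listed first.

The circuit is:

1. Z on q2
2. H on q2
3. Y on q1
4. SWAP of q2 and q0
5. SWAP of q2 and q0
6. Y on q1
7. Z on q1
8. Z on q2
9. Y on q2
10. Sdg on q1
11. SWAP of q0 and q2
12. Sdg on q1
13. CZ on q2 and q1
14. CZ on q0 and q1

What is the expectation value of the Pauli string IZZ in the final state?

In the final state, IZZ has expectation 1.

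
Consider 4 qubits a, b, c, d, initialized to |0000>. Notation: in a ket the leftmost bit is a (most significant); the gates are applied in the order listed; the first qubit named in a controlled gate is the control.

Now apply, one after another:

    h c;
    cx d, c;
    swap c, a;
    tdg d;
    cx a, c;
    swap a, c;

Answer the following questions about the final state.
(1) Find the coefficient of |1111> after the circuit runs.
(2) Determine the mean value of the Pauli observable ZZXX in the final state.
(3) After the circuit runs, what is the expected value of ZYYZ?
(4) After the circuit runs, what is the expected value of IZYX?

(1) The amplitude on |1111> is 0.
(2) In the final state, ZZXX has expectation 0.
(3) In the final state, ZYYZ has expectation 0.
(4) The observable IZYX averages to 0.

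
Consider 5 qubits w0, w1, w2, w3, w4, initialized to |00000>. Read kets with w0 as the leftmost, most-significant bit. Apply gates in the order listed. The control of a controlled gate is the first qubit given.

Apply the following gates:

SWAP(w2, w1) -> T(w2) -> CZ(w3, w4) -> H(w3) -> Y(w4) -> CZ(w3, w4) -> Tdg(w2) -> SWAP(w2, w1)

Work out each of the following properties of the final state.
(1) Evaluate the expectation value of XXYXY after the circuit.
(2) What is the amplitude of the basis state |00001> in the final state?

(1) The observable XXYXY averages to 0.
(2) The amplitude on |00001> is sqrt(2)*I/2.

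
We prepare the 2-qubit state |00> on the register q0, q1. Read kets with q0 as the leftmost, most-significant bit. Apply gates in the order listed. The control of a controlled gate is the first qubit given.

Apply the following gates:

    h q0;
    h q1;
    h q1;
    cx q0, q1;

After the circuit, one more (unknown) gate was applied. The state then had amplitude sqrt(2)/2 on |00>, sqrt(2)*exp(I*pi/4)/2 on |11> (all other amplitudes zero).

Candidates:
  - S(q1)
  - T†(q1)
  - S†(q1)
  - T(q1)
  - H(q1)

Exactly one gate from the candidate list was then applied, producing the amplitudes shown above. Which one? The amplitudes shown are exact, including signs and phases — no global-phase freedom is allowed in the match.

The applied gate was T(q1).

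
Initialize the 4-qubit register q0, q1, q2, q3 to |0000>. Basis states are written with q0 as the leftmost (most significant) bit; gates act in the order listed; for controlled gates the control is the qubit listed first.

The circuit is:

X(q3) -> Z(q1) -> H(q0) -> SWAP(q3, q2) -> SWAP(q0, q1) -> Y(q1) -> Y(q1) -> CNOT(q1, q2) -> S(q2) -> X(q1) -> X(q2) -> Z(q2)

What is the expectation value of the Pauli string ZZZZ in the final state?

In the final state, ZZZZ has expectation -1.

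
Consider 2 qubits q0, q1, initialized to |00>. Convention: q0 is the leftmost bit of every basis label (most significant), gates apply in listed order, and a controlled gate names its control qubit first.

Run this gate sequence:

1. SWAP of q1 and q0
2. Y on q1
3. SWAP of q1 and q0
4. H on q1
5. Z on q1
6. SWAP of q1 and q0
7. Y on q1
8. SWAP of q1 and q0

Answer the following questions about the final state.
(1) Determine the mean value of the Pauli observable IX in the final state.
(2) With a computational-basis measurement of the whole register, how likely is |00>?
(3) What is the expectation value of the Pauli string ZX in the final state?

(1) The observable IX averages to -1.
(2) The probability of measuring |00> is 1/2.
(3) In the final state, ZX has expectation -1.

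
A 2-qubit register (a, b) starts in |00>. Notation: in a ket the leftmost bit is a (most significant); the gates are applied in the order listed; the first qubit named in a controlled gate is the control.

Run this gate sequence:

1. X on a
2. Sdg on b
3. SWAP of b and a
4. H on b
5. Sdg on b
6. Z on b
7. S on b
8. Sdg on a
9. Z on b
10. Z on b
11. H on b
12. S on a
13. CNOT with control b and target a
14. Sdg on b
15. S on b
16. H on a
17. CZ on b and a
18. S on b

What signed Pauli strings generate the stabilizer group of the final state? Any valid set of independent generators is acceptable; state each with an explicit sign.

The stabilizer group can be generated by +XI, +IZ, among other valid generating sets.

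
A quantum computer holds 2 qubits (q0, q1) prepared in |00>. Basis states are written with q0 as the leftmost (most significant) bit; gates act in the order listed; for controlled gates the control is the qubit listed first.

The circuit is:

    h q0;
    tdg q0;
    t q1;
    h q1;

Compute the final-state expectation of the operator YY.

The expectation value of YY is 0.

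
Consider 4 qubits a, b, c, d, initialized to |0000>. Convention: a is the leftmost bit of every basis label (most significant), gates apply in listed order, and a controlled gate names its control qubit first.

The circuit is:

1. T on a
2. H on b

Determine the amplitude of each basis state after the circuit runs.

The final amplitudes are sqrt(2)/2 on |0000>, sqrt(2)/2 on |0100>, and 0 on every other basis state.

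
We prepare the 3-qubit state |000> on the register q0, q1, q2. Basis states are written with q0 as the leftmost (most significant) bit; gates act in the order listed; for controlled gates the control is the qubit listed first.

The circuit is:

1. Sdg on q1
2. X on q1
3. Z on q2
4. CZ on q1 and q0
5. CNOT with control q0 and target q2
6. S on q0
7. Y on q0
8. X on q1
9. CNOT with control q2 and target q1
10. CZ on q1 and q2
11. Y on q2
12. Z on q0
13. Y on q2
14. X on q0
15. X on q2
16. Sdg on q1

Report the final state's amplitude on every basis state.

The resulting statevector has amplitude -I on |001>, and 0 on every other basis state.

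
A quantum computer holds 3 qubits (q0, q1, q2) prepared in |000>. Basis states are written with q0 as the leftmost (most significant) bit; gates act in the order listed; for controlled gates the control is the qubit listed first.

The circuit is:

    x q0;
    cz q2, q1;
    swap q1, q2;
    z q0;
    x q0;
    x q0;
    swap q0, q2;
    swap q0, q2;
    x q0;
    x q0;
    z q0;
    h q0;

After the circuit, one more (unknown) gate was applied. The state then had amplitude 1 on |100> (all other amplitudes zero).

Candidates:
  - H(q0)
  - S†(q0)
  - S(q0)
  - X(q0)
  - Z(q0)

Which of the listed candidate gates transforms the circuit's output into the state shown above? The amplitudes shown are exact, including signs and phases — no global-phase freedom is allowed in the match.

It was H(q0) that produced the state shown. Key observation: steps 4-11 multiply out to the identity, so the circuit reduces to the remaining gates.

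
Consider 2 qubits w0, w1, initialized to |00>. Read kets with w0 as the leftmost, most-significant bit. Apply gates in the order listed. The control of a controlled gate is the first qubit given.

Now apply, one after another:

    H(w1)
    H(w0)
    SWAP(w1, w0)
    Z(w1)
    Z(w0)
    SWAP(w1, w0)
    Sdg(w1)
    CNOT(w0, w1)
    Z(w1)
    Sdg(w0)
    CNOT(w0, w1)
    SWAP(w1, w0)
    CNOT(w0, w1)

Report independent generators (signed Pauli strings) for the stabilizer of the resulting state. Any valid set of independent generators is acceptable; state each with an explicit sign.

One valid set of independent stabilizer generators is -XZ, -ZY (any independent generating set of the same group is equally correct).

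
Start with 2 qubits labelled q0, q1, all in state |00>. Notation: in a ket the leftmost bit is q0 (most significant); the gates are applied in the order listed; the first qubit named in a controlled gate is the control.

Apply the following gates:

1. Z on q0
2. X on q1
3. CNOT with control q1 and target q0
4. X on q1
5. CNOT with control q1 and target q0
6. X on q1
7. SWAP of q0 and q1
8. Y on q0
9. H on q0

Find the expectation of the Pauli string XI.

The observable XI averages to 1.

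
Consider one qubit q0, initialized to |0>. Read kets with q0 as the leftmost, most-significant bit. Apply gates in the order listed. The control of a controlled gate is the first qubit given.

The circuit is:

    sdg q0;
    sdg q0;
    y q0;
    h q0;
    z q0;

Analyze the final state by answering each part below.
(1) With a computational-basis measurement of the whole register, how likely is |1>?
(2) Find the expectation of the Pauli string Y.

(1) A full measurement returns |1> with probability 1/2.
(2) In the final state, Y has expectation 0.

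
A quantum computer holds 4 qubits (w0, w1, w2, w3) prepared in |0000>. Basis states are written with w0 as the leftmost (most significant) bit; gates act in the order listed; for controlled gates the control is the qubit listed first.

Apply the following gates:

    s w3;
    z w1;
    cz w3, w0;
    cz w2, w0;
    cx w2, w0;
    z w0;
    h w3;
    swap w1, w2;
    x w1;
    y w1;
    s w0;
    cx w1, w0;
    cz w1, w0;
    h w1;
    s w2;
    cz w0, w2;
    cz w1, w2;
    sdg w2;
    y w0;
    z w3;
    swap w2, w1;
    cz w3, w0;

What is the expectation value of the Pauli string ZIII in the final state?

The expectation value of ZIII is -1.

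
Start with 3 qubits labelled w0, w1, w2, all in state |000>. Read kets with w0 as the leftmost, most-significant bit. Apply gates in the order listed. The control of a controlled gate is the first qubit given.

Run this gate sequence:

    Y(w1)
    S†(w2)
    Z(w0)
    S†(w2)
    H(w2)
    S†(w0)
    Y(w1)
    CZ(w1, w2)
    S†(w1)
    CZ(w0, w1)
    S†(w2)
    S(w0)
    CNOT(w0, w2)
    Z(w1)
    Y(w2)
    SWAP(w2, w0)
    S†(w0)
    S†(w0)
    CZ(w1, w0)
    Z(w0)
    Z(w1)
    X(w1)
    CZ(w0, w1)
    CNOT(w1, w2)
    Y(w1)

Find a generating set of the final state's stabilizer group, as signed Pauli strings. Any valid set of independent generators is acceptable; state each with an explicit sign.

The final state is stabilized by the group generated by +YII, +IZI, -IIZ; other independent generating sets are equally valid.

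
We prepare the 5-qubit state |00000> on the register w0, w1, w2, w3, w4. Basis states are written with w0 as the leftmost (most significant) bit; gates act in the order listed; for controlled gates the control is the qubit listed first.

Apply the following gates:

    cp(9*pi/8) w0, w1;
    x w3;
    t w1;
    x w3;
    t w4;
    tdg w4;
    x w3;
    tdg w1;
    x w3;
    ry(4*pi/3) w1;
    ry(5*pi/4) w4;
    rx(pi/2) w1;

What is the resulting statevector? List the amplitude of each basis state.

After the circuit, the state carries amplitude sqrt(2 - sqrt(2))*(sqrt(2) + sqrt(6)*I)/8 on |00000>, (-sqrt(2) - sqrt(6)*I)*sqrt(sqrt(2) + 2)/8 on |00001>, sqrt(2 - sqrt(2))*(-sqrt(6) - sqrt(2)*I)/8 on |01000>, sqrt(sqrt(2) + 2)*(sqrt(6) + sqrt(2)*I)/8 on |01001>, and 0 on every other basis state. Key observation: steps 2-9 multiply out to the identity, so the circuit reduces to the remaining gates.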